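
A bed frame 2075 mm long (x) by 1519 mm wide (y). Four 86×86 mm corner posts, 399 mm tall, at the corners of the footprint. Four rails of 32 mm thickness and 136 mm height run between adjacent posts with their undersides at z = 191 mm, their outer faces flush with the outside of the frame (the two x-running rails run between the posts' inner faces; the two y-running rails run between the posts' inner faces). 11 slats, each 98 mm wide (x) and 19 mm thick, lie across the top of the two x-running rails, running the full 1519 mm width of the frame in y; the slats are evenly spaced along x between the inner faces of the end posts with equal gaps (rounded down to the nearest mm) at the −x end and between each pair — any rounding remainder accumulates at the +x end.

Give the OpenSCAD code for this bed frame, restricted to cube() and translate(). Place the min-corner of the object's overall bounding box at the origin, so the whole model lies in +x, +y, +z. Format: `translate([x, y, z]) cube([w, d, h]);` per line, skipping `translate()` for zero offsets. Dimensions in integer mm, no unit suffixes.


cube([86, 86, 399]);
translate([0, 1433, 0]) cube([86, 86, 399]);
translate([1989, 0, 0]) cube([86, 86, 399]);
translate([1989, 1433, 0]) cube([86, 86, 399]);
translate([86, 0, 191]) cube([1903, 32, 136]);
translate([86, 1487, 191]) cube([1903, 32, 136]);
translate([0, 86, 191]) cube([32, 1347, 136]);
translate([2043, 86, 191]) cube([32, 1347, 136]);
translate([154, 0, 327]) cube([98, 1519, 19]);
translate([320, 0, 327]) cube([98, 1519, 19]);
translate([486, 0, 327]) cube([98, 1519, 19]);
translate([652, 0, 327]) cube([98, 1519, 19]);
translate([818, 0, 327]) cube([98, 1519, 19]);
translate([984, 0, 327]) cube([98, 1519, 19]);
translate([1150, 0, 327]) cube([98, 1519, 19]);
translate([1316, 0, 327]) cube([98, 1519, 19]);
translate([1482, 0, 327]) cube([98, 1519, 19]);
translate([1648, 0, 327]) cube([98, 1519, 19]);
translate([1814, 0, 327]) cube([98, 1519, 19]);


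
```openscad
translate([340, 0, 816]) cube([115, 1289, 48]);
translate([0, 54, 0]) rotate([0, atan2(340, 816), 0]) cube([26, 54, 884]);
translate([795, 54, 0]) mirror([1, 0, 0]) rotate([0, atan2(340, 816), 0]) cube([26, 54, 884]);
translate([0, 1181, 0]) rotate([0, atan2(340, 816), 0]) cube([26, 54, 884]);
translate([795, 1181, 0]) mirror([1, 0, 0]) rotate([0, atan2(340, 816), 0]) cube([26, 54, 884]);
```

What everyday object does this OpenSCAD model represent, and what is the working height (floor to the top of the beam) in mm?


A sawhorse. The overall height is 864 mm.

A beam across two mirrored pairs of raked legs — a sawhorse. The beam's underside is at z = 816 (matching the legs' vertical rise in atan2(340, 816)) and the beam is 48 mm tall, so its top is at 816 + 48 = 864 mm. The raked legs top out at the beam's underside, so that is the highest point.


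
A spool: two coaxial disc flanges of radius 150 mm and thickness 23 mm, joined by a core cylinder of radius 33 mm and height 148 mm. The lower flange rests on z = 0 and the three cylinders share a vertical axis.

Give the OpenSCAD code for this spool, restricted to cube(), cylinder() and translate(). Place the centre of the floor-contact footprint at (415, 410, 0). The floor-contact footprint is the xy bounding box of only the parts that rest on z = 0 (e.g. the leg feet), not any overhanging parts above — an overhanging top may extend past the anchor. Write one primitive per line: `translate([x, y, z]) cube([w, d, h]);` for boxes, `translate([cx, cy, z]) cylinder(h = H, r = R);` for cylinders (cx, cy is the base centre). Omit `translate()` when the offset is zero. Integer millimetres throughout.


translate([415, 410, 0]) cylinder(h = 23, r = 150);
translate([415, 410, 23]) cylinder(h = 148, r = 33);
translate([415, 410, 171]) cylinder(h = 23, r = 150);


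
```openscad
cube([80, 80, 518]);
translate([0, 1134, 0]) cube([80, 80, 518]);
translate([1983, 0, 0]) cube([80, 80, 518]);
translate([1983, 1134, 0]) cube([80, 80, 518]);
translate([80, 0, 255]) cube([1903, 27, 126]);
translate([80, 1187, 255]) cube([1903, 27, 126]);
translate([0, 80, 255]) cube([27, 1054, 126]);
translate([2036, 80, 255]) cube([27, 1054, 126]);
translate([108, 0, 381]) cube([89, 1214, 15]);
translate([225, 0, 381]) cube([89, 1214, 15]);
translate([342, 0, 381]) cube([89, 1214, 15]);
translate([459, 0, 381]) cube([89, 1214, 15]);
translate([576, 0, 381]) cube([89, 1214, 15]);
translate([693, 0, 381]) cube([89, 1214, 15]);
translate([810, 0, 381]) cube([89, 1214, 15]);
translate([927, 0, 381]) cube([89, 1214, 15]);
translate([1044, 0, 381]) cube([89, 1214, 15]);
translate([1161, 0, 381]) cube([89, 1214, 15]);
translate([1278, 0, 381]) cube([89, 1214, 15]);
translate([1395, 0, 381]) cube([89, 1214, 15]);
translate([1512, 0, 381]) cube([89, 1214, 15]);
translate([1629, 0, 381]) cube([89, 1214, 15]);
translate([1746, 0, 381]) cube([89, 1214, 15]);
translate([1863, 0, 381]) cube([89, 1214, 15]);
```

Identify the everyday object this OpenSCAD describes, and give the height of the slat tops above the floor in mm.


A bed frame. The slat-top height is 396 mm.

Four posts, four rails, and a row of slats — a bed frame. Slats sit on the rails at z = 255 + 126 = 381; with slat thickness 15, the top is 396 mm.


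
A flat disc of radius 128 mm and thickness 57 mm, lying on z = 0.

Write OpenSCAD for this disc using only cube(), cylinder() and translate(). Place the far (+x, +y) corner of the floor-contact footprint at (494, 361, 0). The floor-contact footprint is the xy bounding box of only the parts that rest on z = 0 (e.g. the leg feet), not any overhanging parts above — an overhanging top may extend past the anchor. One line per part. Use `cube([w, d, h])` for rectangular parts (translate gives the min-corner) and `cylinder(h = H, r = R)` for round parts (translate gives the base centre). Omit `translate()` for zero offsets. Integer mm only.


translate([366, 233, 0]) cylinder(h = 57, r = 128);


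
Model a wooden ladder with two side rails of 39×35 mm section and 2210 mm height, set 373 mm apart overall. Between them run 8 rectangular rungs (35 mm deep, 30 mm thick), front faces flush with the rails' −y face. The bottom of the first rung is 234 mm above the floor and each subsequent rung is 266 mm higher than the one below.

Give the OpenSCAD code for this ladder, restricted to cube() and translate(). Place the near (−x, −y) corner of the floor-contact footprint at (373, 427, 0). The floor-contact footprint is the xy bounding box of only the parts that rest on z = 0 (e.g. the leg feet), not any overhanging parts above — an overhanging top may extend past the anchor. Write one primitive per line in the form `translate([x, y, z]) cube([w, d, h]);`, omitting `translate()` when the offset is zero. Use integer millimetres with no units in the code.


// rung span = 373 - 2*39 = 295
// rung[k] z = 234 + k*266
translate([373, 427, 0]) cube([39, 35, 2210]);
translate([707, 427, 0]) cube([39, 35, 2210]);
translate([412, 427, 234]) cube([295, 35, 30]);
translate([412, 427, 500]) cube([295, 35, 30]);
translate([412, 427, 766]) cube([295, 35, 30]);
translate([412, 427, 1032]) cube([295, 35, 30]);
translate([412, 427, 1298]) cube([295, 35, 30]);
translate([412, 427, 1564]) cube([295, 35, 30]);
translate([412, 427, 1830]) cube([295, 35, 30]);
translate([412, 427, 2096]) cube([295, 35, 30]);


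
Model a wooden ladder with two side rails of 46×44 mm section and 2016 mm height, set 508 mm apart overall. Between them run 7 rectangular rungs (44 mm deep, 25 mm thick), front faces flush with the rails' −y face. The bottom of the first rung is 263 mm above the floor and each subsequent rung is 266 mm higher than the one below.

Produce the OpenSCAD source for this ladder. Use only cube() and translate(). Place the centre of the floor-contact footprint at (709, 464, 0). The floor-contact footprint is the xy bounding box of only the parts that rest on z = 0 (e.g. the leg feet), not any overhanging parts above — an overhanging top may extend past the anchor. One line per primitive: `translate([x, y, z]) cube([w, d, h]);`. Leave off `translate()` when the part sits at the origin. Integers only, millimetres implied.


translate([455, 442, 0]) cube([46, 44, 2016]);
translate([917, 442, 0]) cube([46, 44, 2016]);
translate([501, 442, 263]) cube([416, 44, 25]);
translate([501, 442, 529]) cube([416, 44, 25]);
translate([501, 442, 795]) cube([416, 44, 25]);
translate([501, 442, 1061]) cube([416, 44, 25]);
translate([501, 442, 1327]) cube([416, 44, 25]);
translate([501, 442, 1593]) cube([416, 44, 25]);
translate([501, 442, 1859]) cube([416, 44, 25]);


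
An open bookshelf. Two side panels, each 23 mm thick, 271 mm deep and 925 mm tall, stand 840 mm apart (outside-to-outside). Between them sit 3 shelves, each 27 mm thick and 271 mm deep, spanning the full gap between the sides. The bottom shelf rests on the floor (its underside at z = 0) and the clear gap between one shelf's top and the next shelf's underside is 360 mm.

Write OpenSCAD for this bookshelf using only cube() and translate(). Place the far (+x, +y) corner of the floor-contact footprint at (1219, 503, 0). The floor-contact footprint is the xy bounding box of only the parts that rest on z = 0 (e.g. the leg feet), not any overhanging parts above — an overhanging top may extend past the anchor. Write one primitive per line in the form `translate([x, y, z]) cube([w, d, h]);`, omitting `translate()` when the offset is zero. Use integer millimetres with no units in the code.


translate([379, 232, 0]) cube([23, 271, 925]);
translate([1196, 232, 0]) cube([23, 271, 925]);
translate([402, 232, 0]) cube([794, 271, 27]);
translate([402, 232, 387]) cube([794, 271, 27]);
translate([402, 232, 774]) cube([794, 271, 27]);


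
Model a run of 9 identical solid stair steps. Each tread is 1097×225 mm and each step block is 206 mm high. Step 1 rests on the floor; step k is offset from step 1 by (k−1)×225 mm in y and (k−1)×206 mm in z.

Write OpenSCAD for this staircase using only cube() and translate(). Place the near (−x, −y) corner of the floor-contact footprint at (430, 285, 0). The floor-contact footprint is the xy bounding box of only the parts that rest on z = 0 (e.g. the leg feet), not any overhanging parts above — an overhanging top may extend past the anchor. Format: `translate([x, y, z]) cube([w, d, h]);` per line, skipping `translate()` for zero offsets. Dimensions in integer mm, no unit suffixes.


translate([430, 285, 0]) cube([1097, 225, 206]);
translate([430, 510, 206]) cube([1097, 225, 206]);
translate([430, 735, 412]) cube([1097, 225, 206]);
translate([430, 960, 618]) cube([1097, 225, 206]);
translate([430, 1185, 824]) cube([1097, 225, 206]);
translate([430, 1410, 1030]) cube([1097, 225, 206]);
translate([430, 1635, 1236]) cube([1097, 225, 206]);
translate([430, 1860, 1442]) cube([1097, 225, 206]);
translate([430, 2085, 1648]) cube([1097, 225, 206]);


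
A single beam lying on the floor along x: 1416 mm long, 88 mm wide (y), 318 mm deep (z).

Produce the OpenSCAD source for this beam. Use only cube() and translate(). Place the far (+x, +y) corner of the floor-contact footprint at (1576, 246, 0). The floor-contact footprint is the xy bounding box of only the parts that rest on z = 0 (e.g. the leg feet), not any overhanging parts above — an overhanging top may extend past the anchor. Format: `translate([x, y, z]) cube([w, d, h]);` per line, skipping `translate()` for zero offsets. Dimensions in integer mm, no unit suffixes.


translate([160, 158, 0]) cube([1416, 88, 318]);


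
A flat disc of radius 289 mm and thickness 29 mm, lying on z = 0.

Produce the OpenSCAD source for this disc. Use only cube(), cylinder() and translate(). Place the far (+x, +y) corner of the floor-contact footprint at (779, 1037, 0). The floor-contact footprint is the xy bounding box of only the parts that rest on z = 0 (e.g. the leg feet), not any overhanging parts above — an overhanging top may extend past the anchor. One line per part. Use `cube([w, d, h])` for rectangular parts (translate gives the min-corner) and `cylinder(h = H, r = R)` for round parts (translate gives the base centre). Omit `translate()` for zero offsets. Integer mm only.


translate([490, 748, 0]) cylinder(h = 29, r = 289);


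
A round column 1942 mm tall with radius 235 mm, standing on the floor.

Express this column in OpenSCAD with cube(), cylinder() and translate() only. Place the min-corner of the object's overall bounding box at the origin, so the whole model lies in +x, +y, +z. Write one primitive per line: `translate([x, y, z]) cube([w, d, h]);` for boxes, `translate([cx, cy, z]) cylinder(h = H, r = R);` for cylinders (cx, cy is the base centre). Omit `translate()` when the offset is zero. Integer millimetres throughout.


translate([235, 235, 0]) cylinder(h = 1942, r = 235);


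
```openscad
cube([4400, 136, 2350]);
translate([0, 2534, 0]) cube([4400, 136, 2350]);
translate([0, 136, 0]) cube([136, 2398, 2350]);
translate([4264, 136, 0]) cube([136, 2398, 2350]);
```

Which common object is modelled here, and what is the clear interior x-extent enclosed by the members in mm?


A house (or room) frame. The interior width is 4128 mm.

Four 2350 mm walls enclosing a rectangle with no floor or roof — a room or house frame. Outside width is 4400 mm and wall thickness is 136 mm, so the interior width is 4400 − 2 × 136 = 4128 mm.


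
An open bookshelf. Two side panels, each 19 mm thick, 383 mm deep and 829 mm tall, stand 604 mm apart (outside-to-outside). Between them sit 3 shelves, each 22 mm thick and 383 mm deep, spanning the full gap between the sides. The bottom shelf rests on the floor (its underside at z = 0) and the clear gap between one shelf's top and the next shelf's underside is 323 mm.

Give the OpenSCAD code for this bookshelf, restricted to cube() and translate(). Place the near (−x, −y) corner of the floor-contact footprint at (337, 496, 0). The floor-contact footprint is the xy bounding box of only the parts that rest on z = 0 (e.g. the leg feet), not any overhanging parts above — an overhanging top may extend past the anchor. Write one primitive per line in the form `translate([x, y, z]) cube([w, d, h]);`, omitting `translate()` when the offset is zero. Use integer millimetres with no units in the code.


translate([337, 496, 0]) cube([19, 383, 829]);
translate([922, 496, 0]) cube([19, 383, 829]);
translate([356, 496, 0]) cube([566, 383, 22]);
translate([356, 496, 345]) cube([566, 383, 22]);
translate([356, 496, 690]) cube([566, 383, 22]);


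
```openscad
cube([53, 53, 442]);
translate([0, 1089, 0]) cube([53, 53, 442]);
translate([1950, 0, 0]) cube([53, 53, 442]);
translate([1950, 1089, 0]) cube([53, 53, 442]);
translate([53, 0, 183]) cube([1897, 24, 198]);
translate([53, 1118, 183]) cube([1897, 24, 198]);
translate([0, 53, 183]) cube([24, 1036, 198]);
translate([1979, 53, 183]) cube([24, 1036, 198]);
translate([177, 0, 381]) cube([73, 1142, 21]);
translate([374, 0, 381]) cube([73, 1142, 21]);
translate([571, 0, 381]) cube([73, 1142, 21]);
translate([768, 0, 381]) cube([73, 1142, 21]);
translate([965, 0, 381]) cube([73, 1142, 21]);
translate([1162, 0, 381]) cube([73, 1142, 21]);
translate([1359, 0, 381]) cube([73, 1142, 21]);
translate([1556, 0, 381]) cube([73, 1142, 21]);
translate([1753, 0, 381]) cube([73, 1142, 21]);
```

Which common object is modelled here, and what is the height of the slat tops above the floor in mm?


A bed frame. The slat-top height is 402 mm.

Four posts, four rails, and a row of slats — a bed frame. Slats sit on the rails at z = 183 + 198 = 381; with slat thickness 21, the top is 402 mm.


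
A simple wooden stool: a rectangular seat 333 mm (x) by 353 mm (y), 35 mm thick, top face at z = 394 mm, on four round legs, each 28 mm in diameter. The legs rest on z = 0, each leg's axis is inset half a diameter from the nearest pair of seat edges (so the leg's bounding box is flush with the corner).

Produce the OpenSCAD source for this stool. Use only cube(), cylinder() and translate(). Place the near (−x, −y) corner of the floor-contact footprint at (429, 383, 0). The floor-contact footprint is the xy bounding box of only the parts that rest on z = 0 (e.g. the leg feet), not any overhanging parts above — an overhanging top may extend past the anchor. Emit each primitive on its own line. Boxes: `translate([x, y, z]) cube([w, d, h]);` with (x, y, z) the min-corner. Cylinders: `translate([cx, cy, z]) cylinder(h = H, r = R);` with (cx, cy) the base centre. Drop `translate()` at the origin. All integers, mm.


translate([429, 383, 359]) cube([333, 353, 35]);
translate([443, 397, 0]) cylinder(h = 359, r = 14);
translate([748, 397, 0]) cylinder(h = 359, r = 14);
translate([443, 722, 0]) cylinder(h = 359, r = 14);
translate([748, 722, 0]) cylinder(h = 359, r = 14);


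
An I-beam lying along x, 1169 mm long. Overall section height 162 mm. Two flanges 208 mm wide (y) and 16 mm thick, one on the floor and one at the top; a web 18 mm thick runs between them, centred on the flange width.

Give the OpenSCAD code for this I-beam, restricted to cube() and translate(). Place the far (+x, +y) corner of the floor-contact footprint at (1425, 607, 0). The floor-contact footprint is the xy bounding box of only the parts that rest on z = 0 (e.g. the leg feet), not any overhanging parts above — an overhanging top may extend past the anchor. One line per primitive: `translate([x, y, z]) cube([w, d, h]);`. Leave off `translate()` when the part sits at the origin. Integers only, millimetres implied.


translate([256, 399, 0]) cube([1169, 208, 16]);
translate([256, 494, 16]) cube([1169, 18, 130]);
translate([256, 399, 146]) cube([1169, 208, 16]);


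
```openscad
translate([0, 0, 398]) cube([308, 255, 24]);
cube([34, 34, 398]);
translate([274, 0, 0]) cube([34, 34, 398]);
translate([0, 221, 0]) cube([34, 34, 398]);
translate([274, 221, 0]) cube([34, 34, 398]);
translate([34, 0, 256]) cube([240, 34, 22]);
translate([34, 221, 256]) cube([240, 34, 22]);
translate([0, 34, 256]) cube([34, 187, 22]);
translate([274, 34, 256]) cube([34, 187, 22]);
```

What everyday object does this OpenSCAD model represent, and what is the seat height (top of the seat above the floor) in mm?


A stool. The seat height is 422 mm.

A 308×255×24 slab at z = 398 on four corner posts — a stool. The seat top is 398 + 24 = 422 mm.


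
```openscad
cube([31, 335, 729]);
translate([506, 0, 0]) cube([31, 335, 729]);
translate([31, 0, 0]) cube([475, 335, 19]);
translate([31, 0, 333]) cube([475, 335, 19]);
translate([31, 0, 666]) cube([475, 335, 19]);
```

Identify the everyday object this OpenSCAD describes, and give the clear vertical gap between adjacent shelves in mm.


A bookshelf. The clear shelf gap is 314 mm.

Two tall side panels with 3 horizontal boards between them — a bookshelf. The first two shelf undersides are at z = 0 and z = 333; with shelf thickness 19, the clear gap is 333 − 0 − 19 = 314 mm.


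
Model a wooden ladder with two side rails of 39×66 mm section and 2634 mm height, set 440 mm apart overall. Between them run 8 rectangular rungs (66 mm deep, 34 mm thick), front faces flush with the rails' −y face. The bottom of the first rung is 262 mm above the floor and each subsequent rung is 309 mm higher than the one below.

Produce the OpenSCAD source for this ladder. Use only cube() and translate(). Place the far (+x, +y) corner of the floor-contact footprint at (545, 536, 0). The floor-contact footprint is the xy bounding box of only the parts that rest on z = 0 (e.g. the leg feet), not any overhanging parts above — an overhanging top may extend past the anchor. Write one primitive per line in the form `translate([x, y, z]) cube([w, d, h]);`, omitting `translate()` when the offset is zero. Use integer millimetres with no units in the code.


// rung span = 440 - 2*39 = 362
// rung[k] z = 262 + k*309
translate([105, 470, 0]) cube([39, 66, 2634]);
translate([506, 470, 0]) cube([39, 66, 2634]);
translate([144, 470, 262]) cube([362, 66, 34]);
translate([144, 470, 571]) cube([362, 66, 34]);
translate([144, 470, 880]) cube([362, 66, 34]);
translate([144, 470, 1189]) cube([362, 66, 34]);
translate([144, 470, 1498]) cube([362, 66, 34]);
translate([144, 470, 1807]) cube([362, 66, 34]);
translate([144, 470, 2116]) cube([362, 66, 34]);
translate([144, 470, 2425]) cube([362, 66, 34]);


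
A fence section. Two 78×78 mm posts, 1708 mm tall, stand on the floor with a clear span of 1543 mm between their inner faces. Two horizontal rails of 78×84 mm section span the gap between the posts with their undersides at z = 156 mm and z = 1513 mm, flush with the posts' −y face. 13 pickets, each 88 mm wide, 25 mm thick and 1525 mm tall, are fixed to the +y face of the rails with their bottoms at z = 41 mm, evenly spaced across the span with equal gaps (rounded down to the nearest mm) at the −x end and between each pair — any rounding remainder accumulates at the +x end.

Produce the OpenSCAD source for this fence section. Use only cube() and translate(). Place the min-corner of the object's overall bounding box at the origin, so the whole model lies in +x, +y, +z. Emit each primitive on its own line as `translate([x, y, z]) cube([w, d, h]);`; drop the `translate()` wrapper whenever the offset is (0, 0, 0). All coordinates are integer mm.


cube([78, 78, 1708]);
translate([1621, 0, 0]) cube([78, 78, 1708]);
translate([78, 0, 156]) cube([1543, 78, 84]);
translate([78, 0, 1513]) cube([1543, 78, 84]);
translate([106, 78, 41]) cube([88, 25, 1525]);
translate([222, 78, 41]) cube([88, 25, 1525]);
translate([338, 78, 41]) cube([88, 25, 1525]);
translate([454, 78, 41]) cube([88, 25, 1525]);
translate([570, 78, 41]) cube([88, 25, 1525]);
translate([686, 78, 41]) cube([88, 25, 1525]);
translate([802, 78, 41]) cube([88, 25, 1525]);
translate([918, 78, 41]) cube([88, 25, 1525]);
translate([1034, 78, 41]) cube([88, 25, 1525]);
translate([1150, 78, 41]) cube([88, 25, 1525]);
translate([1266, 78, 41]) cube([88, 25, 1525]);
translate([1382, 78, 41]) cube([88, 25, 1525]);
translate([1498, 78, 41]) cube([88, 25, 1525]);


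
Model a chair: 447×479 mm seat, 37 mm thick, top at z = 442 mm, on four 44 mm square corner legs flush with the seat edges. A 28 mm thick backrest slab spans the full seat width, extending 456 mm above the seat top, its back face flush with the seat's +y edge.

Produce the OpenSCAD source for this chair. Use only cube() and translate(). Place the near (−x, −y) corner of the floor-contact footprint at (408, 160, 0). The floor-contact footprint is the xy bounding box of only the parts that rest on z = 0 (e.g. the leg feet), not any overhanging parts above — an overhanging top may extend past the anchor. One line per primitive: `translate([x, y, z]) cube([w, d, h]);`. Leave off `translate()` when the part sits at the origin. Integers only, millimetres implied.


translate([408, 160, 405]) cube([447, 479, 37]);
translate([408, 160, 0]) cube([44, 44, 405]);
translate([811, 160, 0]) cube([44, 44, 405]);
translate([408, 595, 0]) cube([44, 44, 405]);
translate([811, 595, 0]) cube([44, 44, 405]);
translate([408, 611, 442]) cube([447, 28, 456]);


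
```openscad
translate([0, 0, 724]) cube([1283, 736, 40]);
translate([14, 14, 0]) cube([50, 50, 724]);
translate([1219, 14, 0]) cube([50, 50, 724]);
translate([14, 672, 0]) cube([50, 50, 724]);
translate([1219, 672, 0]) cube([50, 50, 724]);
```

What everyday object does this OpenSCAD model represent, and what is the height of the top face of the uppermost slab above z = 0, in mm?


A table. The table height is 764 mm.

A 1283×736×40 slab sits at z = 724 on four 50 mm square posts — a table. The top surface is at 724 + 40 = 764 mm.


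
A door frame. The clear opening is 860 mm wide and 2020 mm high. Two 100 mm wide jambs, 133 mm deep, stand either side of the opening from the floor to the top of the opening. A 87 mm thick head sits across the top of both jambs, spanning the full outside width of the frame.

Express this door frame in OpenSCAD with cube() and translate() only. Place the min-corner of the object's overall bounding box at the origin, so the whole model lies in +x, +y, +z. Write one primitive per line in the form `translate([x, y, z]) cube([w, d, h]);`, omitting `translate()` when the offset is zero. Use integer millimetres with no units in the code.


cube([100, 133, 2020]);
translate([960, 0, 0]) cube([100, 133, 2020]);
translate([0, 0, 2020]) cube([1060, 133, 87]);


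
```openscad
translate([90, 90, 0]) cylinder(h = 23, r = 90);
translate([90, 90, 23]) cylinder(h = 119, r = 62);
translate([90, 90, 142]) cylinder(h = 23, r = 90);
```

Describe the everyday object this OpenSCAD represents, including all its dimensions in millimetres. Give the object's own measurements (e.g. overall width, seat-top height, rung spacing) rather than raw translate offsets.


A spool: two coaxial disc flanges of radius 90 mm and thickness 23 mm, joined by a core cylinder of radius 62 mm and height 119 mm. The lower flange rests on z = 0 and the three cylinders share a vertical axis.


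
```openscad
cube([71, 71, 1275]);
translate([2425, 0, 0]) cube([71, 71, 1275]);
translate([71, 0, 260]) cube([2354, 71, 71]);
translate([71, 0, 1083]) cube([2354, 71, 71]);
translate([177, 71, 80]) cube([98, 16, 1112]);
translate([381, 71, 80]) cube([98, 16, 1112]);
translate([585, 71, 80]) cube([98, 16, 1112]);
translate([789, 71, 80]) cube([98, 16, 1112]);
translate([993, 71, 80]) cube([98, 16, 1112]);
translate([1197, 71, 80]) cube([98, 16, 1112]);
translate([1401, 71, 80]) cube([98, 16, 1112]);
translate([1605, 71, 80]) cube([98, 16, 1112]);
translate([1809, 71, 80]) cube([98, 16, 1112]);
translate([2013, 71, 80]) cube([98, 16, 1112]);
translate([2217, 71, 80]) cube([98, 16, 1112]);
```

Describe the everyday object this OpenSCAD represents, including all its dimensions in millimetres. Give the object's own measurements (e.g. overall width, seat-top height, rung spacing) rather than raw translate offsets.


A fence section. Two 71×71 mm posts, 1275 mm tall, stand on the floor with a clear span of 2354 mm between their inner faces. Two horizontal rails of 71×71 mm section span the gap between the posts with their undersides at z = 260 mm and z = 1083 mm, flush with the posts' −y face. 11 pickets, each 98 mm wide, 16 mm thick and 1112 mm tall, are fixed to the +y face of the rails with their bottoms at z = 80 mm, spaced across the span with a 106 mm gap after the −x post and between neighbouring pickets, with 110 mm left before the +x post.


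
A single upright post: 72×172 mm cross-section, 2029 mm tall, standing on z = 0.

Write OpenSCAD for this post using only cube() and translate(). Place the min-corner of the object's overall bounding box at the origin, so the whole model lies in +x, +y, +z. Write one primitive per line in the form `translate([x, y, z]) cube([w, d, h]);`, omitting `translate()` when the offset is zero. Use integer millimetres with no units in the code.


cube([72, 172, 2029]);


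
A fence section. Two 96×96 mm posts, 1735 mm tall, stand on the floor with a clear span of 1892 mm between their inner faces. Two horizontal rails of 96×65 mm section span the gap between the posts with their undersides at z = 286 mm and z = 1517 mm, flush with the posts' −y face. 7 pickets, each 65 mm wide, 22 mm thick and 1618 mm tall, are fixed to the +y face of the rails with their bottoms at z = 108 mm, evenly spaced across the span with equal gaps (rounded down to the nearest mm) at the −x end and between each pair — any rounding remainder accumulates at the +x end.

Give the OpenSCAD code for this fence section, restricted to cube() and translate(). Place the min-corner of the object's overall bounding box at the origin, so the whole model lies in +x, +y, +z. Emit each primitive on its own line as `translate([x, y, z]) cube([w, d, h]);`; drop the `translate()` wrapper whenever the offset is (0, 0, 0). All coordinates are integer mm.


cube([96, 96, 1735]);
translate([1988, 0, 0]) cube([96, 96, 1735]);
translate([96, 0, 286]) cube([1892, 96, 65]);
translate([96, 0, 1517]) cube([1892, 96, 65]);
translate([275, 96, 108]) cube([65, 22, 1618]);
translate([519, 96, 108]) cube([65, 22, 1618]);
translate([763, 96, 108]) cube([65, 22, 1618]);
translate([1007, 96, 108]) cube([65, 22, 1618]);
translate([1251, 96, 108]) cube([65, 22, 1618]);
translate([1495, 96, 108]) cube([65, 22, 1618]);
translate([1739, 96, 108]) cube([65, 22, 1618]);


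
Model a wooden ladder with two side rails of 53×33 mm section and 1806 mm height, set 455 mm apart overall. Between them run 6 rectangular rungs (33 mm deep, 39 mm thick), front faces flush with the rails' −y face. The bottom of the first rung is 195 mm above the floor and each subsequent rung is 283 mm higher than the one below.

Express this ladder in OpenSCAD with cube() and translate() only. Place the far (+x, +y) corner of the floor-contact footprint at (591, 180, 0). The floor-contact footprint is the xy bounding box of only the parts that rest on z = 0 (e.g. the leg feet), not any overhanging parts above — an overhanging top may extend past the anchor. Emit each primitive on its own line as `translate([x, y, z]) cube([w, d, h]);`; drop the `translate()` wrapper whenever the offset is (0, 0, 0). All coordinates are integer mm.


translate([136, 147, 0]) cube([53, 33, 1806]);
translate([538, 147, 0]) cube([53, 33, 1806]);
translate([189, 147, 195]) cube([349, 33, 39]);
translate([189, 147, 478]) cube([349, 33, 39]);
translate([189, 147, 761]) cube([349, 33, 39]);
translate([189, 147, 1044]) cube([349, 33, 39]);
translate([189, 147, 1327]) cube([349, 33, 39]);
translate([189, 147, 1610]) cube([349, 33, 39]);


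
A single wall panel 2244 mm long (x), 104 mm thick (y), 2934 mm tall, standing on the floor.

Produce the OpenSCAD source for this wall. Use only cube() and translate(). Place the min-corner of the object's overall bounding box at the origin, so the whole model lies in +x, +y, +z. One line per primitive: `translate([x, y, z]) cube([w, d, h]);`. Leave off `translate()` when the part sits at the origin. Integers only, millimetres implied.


cube([2244, 104, 2934]);


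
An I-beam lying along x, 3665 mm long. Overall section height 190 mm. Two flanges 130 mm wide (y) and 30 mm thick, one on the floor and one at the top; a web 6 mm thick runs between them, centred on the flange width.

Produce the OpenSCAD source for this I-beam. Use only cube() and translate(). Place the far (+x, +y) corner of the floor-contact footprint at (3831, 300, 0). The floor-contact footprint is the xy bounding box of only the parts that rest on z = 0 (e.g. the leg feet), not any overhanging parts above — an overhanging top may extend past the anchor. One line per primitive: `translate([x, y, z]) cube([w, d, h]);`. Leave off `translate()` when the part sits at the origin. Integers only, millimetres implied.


translate([166, 170, 0]) cube([3665, 130, 30]);
translate([166, 232, 30]) cube([3665, 6, 130]);
translate([166, 170, 160]) cube([3665, 130, 30]);


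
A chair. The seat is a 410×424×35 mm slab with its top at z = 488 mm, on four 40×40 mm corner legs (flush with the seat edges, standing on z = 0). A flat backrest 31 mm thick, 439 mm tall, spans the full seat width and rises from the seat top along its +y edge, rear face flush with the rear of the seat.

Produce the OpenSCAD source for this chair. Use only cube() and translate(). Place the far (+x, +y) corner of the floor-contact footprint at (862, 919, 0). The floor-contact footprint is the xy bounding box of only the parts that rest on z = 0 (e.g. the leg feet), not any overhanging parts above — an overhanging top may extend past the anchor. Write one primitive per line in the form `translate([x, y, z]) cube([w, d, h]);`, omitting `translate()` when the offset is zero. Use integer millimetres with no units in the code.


translate([452, 495, 453]) cube([410, 424, 35]);
translate([452, 495, 0]) cube([40, 40, 453]);
translate([822, 495, 0]) cube([40, 40, 453]);
translate([452, 879, 0]) cube([40, 40, 453]);
translate([822, 879, 0]) cube([40, 40, 453]);
translate([452, 888, 488]) cube([410, 31, 439]);


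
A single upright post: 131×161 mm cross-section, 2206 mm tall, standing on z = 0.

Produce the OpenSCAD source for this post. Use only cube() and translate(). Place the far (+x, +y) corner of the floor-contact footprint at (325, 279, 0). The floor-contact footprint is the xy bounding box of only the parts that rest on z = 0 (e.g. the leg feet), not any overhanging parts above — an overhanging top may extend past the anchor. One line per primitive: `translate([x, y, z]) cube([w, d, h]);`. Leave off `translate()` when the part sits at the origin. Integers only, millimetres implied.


translate([194, 118, 0]) cube([131, 161, 2206]);


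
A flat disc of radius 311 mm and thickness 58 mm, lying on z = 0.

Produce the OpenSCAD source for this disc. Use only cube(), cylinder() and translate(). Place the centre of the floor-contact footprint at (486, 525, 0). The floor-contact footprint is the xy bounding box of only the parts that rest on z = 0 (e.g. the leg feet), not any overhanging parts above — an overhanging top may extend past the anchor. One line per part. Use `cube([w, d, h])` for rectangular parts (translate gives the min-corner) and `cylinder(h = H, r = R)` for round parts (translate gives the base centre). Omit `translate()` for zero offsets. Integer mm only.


translate([486, 525, 0]) cylinder(h = 58, r = 311);


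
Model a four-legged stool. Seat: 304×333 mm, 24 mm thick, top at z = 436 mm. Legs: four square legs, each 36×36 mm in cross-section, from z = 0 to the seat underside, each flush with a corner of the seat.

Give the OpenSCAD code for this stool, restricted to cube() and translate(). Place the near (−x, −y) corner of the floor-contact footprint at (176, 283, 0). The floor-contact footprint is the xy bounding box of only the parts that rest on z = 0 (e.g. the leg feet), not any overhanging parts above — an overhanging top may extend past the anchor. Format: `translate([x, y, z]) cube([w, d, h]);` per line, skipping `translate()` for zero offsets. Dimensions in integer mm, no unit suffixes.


// leg_h = 436 - 24 = 412
translate([176, 283, 412]) cube([304, 333, 24]);
translate([176, 283, 0]) cube([36, 36, 412]);
translate([444, 283, 0]) cube([36, 36, 412]);
translate([176, 580, 0]) cube([36, 36, 412]);
translate([444, 580, 0]) cube([36, 36, 412]);


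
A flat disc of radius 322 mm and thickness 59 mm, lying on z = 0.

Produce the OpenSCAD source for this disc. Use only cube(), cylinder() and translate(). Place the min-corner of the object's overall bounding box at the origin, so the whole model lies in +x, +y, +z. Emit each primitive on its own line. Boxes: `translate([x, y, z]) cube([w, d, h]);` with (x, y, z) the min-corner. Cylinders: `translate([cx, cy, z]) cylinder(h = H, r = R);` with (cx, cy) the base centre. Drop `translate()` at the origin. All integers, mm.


translate([322, 322, 0]) cylinder(h = 59, r = 322);


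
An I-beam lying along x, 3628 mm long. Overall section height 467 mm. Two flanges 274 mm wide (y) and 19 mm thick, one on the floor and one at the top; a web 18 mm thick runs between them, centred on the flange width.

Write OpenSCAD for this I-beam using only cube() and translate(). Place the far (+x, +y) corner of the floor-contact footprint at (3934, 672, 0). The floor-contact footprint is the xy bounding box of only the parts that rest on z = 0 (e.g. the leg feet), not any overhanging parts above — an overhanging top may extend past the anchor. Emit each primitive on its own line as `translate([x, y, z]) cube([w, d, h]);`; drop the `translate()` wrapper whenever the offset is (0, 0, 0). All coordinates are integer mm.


translate([306, 398, 0]) cube([3628, 274, 19]);
translate([306, 526, 19]) cube([3628, 18, 429]);
translate([306, 398, 448]) cube([3628, 274, 19]);


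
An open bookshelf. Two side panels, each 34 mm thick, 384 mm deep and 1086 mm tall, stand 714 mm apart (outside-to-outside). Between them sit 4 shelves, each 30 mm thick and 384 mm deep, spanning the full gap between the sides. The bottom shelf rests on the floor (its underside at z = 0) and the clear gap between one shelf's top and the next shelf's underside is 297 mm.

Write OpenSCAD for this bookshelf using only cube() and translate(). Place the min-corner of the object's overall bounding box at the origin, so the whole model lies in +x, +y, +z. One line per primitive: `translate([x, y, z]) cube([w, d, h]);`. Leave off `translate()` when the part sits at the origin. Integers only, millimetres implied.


cube([34, 384, 1086]);
translate([680, 0, 0]) cube([34, 384, 1086]);
translate([34, 0, 0]) cube([646, 384, 30]);
translate([34, 0, 327]) cube([646, 384, 30]);
translate([34, 0, 654]) cube([646, 384, 30]);
translate([34, 0, 981]) cube([646, 384, 30]);


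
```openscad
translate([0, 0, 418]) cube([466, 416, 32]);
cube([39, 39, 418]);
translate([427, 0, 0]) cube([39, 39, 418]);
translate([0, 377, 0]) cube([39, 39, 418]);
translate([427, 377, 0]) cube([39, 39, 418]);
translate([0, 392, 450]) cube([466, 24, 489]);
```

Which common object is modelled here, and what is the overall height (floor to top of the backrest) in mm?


A chair. The overall height is 939 mm.

A slab on four corner posts with a tall panel at the back — a chair. The seat slab sits at z = 418 with thickness 32, and the 489 mm backrest starts at the seat top, so the overall height is 418 + 32 + 489 = 939 mm.


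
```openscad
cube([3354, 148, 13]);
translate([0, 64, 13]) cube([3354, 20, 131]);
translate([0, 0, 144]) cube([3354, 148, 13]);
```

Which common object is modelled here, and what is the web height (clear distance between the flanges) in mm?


An I-beam. The web height is 131 mm.

Two wide flanges with a thin centred web — an I-beam. Overall 157 mm minus two 13 mm flanges gives a web of 157 − 2·13 = 131 mm.


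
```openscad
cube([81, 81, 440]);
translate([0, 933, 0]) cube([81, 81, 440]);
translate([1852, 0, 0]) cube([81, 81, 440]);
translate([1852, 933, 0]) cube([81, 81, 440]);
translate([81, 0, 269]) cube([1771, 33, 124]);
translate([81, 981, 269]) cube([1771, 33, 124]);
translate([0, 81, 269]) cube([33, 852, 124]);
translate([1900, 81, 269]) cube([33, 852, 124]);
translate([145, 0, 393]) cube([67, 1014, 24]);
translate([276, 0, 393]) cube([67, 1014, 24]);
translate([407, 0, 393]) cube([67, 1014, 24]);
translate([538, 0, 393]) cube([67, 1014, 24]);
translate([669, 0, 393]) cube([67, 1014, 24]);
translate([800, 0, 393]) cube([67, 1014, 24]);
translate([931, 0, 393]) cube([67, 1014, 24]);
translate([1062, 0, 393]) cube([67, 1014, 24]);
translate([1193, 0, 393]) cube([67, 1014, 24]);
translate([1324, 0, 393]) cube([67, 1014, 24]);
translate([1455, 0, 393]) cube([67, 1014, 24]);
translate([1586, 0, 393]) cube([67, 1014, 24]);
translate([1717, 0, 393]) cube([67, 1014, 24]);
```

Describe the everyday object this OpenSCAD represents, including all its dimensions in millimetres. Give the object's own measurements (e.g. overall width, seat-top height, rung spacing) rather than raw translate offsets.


A bed frame 1933 mm long (x) by 1014 mm wide (y). Four 81×81 mm corner posts, 440 mm tall, at the corners of the footprint. Four rails of 33 mm thickness and 124 mm height run between adjacent posts with their undersides at z = 269 mm, their outer faces flush with the outside of the frame (the two x-running rails run between the posts' inner faces; the two y-running rails run between the posts' inner faces). 13 slats, each 67 mm wide (x) and 24 mm thick, lie across the top of the two x-running rails, running the full 1014 mm width of the frame in y; along x they sit between the end posts with a 64 mm gap after the −x posts and between neighbouring slats, leaving 68 mm before the +x posts.


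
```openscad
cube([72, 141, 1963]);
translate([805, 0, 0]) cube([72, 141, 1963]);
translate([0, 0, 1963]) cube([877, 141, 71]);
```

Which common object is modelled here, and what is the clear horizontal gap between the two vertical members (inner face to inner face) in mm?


A door frame. The clear opening width is 733 mm.

Two 1963 mm tall posts with a header on top — a door frame. The left jamb is 72 mm wide at x = 0; the right jamb starts at x = 805. The clear opening is 805 − 72 = 733 mm.
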